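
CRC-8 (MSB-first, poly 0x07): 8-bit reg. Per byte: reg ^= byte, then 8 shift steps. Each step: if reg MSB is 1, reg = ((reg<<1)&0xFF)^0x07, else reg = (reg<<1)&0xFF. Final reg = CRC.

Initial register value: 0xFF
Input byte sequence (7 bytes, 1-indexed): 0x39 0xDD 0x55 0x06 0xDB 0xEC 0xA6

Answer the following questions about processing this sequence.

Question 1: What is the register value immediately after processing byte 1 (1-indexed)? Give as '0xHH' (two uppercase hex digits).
Answer: 0x5C

Derivation:
After byte 1 (0x39): reg=0x5C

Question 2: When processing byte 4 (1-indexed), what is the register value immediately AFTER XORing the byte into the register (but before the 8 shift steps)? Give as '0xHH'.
Answer: 0x09

Derivation:
Register before byte 4: 0x0F
Byte 4: 0x06
0x0F XOR 0x06 = 0x09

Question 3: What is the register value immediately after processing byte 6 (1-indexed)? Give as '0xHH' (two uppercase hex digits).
Answer: 0x9D

Derivation:
After byte 1 (0x39): reg=0x5C
After byte 2 (0xDD): reg=0x8E
After byte 3 (0x55): reg=0x0F
After byte 4 (0x06): reg=0x3F
After byte 5 (0xDB): reg=0xB2
After byte 6 (0xEC): reg=0x9D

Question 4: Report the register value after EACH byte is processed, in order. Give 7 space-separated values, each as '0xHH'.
0x5C 0x8E 0x0F 0x3F 0xB2 0x9D 0xA1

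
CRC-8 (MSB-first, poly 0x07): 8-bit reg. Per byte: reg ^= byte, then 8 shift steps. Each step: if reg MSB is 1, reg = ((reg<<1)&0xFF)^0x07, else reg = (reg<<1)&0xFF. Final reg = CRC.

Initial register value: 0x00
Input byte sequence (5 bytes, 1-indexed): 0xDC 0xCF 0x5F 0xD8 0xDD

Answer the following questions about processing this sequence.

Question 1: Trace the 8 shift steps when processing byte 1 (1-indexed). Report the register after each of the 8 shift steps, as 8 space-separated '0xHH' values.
Answer: 0xBF 0x79 0xF2 0xE3 0xC1 0x85 0x0D 0x1A

Derivation:
Register before byte 1: 0x00
After XOR with byte 0xDC: 0xDC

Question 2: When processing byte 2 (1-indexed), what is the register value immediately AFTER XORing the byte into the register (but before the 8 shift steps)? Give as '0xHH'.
Answer: 0xD5

Derivation:
Register before byte 2: 0x1A
Byte 2: 0xCF
0x1A XOR 0xCF = 0xD5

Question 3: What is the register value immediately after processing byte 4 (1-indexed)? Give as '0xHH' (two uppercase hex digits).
Answer: 0x26

Derivation:
After byte 1 (0xDC): reg=0x1A
After byte 2 (0xCF): reg=0x25
After byte 3 (0x5F): reg=0x61
After byte 4 (0xD8): reg=0x26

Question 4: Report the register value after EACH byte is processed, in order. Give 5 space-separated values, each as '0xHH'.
0x1A 0x25 0x61 0x26 0xEF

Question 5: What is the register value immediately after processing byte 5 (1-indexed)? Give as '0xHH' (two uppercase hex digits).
After byte 1 (0xDC): reg=0x1A
After byte 2 (0xCF): reg=0x25
After byte 3 (0x5F): reg=0x61
After byte 4 (0xD8): reg=0x26
After byte 5 (0xDD): reg=0xEF

Answer: 0xEF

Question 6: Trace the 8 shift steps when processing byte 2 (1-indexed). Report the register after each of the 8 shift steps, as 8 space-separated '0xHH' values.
After byte 1 (0xDC): reg=0x1A
Register before byte 2: 0x1A
After XOR with byte 0xCF: 0xD5

Answer: 0xAD 0x5D 0xBA 0x73 0xE6 0xCB 0x91 0x25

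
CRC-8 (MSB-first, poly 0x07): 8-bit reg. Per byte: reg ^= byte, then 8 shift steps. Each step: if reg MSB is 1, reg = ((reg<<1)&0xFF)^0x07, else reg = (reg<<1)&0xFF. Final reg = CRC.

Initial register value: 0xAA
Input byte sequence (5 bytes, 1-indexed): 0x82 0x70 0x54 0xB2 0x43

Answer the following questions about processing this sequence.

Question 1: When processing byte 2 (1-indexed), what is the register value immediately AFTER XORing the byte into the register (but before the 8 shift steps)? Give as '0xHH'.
Register before byte 2: 0xD8
Byte 2: 0x70
0xD8 XOR 0x70 = 0xA8

Answer: 0xA8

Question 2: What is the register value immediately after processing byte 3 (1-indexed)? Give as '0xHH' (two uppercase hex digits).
After byte 1 (0x82): reg=0xD8
After byte 2 (0x70): reg=0x51
After byte 3 (0x54): reg=0x1B

Answer: 0x1B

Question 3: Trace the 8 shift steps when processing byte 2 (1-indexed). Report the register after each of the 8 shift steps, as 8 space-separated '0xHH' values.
Answer: 0x57 0xAE 0x5B 0xB6 0x6B 0xD6 0xAB 0x51

Derivation:
After byte 1 (0x82): reg=0xD8
Register before byte 2: 0xD8
After XOR with byte 0x70: 0xA8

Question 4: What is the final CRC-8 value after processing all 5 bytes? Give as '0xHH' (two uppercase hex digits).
After byte 1 (0x82): reg=0xD8
After byte 2 (0x70): reg=0x51
After byte 3 (0x54): reg=0x1B
After byte 4 (0xB2): reg=0x56
After byte 5 (0x43): reg=0x6B

Answer: 0x6B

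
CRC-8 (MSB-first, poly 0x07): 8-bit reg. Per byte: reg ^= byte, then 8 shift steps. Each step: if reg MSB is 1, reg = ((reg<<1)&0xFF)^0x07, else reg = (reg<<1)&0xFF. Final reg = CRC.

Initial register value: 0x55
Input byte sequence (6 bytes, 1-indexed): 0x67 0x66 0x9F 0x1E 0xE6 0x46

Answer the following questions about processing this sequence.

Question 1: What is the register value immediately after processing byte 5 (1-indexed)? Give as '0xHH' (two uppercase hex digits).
Answer: 0x60

Derivation:
After byte 1 (0x67): reg=0x9E
After byte 2 (0x66): reg=0xE6
After byte 3 (0x9F): reg=0x68
After byte 4 (0x1E): reg=0x45
After byte 5 (0xE6): reg=0x60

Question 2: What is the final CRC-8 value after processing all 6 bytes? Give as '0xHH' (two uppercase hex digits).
Answer: 0xF2

Derivation:
After byte 1 (0x67): reg=0x9E
After byte 2 (0x66): reg=0xE6
After byte 3 (0x9F): reg=0x68
After byte 4 (0x1E): reg=0x45
After byte 5 (0xE6): reg=0x60
After byte 6 (0x46): reg=0xF2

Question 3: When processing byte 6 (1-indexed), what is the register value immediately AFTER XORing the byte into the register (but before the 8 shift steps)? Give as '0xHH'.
Register before byte 6: 0x60
Byte 6: 0x46
0x60 XOR 0x46 = 0x26

Answer: 0x26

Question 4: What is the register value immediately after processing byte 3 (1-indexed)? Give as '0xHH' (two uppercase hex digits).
Answer: 0x68

Derivation:
After byte 1 (0x67): reg=0x9E
After byte 2 (0x66): reg=0xE6
After byte 3 (0x9F): reg=0x68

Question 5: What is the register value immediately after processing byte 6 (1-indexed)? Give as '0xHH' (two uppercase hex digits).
After byte 1 (0x67): reg=0x9E
After byte 2 (0x66): reg=0xE6
After byte 3 (0x9F): reg=0x68
After byte 4 (0x1E): reg=0x45
After byte 5 (0xE6): reg=0x60
After byte 6 (0x46): reg=0xF2

Answer: 0xF2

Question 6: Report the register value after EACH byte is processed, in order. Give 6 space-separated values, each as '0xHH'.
0x9E 0xE6 0x68 0x45 0x60 0xF2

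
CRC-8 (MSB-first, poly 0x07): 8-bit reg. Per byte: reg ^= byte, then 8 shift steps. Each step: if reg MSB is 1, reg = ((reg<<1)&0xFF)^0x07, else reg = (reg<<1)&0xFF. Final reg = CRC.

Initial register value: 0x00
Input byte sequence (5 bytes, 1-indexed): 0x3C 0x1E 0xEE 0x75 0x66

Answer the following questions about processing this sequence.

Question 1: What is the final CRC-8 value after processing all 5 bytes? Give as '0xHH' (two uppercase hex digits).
After byte 1 (0x3C): reg=0xB4
After byte 2 (0x1E): reg=0x5F
After byte 3 (0xEE): reg=0x1E
After byte 4 (0x75): reg=0x16
After byte 5 (0x66): reg=0x57

Answer: 0x57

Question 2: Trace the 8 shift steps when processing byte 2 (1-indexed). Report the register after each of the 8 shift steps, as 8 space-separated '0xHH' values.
After byte 1 (0x3C): reg=0xB4
Register before byte 2: 0xB4
After XOR with byte 0x1E: 0xAA

Answer: 0x53 0xA6 0x4B 0x96 0x2B 0x56 0xAC 0x5F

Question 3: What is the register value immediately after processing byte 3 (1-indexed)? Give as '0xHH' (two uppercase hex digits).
After byte 1 (0x3C): reg=0xB4
After byte 2 (0x1E): reg=0x5F
After byte 3 (0xEE): reg=0x1E

Answer: 0x1E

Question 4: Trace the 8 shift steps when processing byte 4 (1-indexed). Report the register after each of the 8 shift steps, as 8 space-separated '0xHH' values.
Answer: 0xD6 0xAB 0x51 0xA2 0x43 0x86 0x0B 0x16

Derivation:
After byte 1 (0x3C): reg=0xB4
After byte 2 (0x1E): reg=0x5F
After byte 3 (0xEE): reg=0x1E
Register before byte 4: 0x1E
After XOR with byte 0x75: 0x6B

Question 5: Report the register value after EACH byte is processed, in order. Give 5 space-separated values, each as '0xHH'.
0xB4 0x5F 0x1E 0x16 0x57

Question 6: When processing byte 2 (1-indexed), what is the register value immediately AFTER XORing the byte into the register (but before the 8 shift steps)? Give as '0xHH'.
Register before byte 2: 0xB4
Byte 2: 0x1E
0xB4 XOR 0x1E = 0xAA

Answer: 0xAA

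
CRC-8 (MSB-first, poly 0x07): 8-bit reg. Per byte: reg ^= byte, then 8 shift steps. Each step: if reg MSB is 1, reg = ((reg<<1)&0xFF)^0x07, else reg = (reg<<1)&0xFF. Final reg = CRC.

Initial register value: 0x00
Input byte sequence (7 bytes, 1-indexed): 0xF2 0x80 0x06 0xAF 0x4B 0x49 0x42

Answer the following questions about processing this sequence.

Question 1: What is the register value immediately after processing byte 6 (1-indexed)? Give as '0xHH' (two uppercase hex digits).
Answer: 0xB5

Derivation:
After byte 1 (0xF2): reg=0xD0
After byte 2 (0x80): reg=0xB7
After byte 3 (0x06): reg=0x1E
After byte 4 (0xAF): reg=0x1E
After byte 5 (0x4B): reg=0xAC
After byte 6 (0x49): reg=0xB5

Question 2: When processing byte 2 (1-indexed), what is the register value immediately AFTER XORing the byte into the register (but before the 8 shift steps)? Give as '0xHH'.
Answer: 0x50

Derivation:
Register before byte 2: 0xD0
Byte 2: 0x80
0xD0 XOR 0x80 = 0x50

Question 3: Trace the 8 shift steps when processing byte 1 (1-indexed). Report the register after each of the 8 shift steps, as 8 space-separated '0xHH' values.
Register before byte 1: 0x00
After XOR with byte 0xF2: 0xF2

Answer: 0xE3 0xC1 0x85 0x0D 0x1A 0x34 0x68 0xD0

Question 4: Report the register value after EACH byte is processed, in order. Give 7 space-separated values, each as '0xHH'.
0xD0 0xB7 0x1E 0x1E 0xAC 0xB5 0xCB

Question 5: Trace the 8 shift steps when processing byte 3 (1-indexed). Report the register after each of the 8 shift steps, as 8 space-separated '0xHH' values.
After byte 1 (0xF2): reg=0xD0
After byte 2 (0x80): reg=0xB7
Register before byte 3: 0xB7
After XOR with byte 0x06: 0xB1

Answer: 0x65 0xCA 0x93 0x21 0x42 0x84 0x0F 0x1E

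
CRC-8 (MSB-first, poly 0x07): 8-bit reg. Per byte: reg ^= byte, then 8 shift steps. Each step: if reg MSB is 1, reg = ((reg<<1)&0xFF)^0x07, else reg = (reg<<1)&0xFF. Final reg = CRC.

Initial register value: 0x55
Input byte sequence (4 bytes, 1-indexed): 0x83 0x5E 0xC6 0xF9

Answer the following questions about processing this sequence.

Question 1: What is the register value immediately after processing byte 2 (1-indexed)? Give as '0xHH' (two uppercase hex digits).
After byte 1 (0x83): reg=0x2C
After byte 2 (0x5E): reg=0x59

Answer: 0x59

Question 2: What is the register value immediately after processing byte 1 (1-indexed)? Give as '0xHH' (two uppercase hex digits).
Answer: 0x2C

Derivation:
After byte 1 (0x83): reg=0x2C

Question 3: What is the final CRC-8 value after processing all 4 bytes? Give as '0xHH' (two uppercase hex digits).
After byte 1 (0x83): reg=0x2C
After byte 2 (0x5E): reg=0x59
After byte 3 (0xC6): reg=0xD4
After byte 4 (0xF9): reg=0xC3

Answer: 0xC3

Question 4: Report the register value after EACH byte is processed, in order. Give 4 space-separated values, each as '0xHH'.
0x2C 0x59 0xD4 0xC3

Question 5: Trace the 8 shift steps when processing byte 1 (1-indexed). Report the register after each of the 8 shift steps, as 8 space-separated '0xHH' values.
Answer: 0xAB 0x51 0xA2 0x43 0x86 0x0B 0x16 0x2C

Derivation:
Register before byte 1: 0x55
After XOR with byte 0x83: 0xD6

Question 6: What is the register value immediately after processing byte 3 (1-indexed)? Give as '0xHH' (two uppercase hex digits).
Answer: 0xD4

Derivation:
After byte 1 (0x83): reg=0x2C
After byte 2 (0x5E): reg=0x59
After byte 3 (0xC6): reg=0xD4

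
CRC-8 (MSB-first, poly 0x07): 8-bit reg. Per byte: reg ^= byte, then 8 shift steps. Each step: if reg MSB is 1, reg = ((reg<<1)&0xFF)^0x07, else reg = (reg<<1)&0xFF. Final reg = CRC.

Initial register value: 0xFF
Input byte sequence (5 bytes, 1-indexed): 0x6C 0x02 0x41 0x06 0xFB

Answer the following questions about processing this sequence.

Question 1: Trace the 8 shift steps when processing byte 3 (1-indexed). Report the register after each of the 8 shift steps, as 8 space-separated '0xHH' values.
Answer: 0x25 0x4A 0x94 0x2F 0x5E 0xBC 0x7F 0xFE

Derivation:
After byte 1 (0x6C): reg=0xF0
After byte 2 (0x02): reg=0xD0
Register before byte 3: 0xD0
After XOR with byte 0x41: 0x91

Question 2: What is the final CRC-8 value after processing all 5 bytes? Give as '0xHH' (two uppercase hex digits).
Answer: 0x53

Derivation:
After byte 1 (0x6C): reg=0xF0
After byte 2 (0x02): reg=0xD0
After byte 3 (0x41): reg=0xFE
After byte 4 (0x06): reg=0xE6
After byte 5 (0xFB): reg=0x53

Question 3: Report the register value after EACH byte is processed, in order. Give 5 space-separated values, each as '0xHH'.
0xF0 0xD0 0xFE 0xE6 0x53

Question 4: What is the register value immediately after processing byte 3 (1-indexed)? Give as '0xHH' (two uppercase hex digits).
Answer: 0xFE

Derivation:
After byte 1 (0x6C): reg=0xF0
After byte 2 (0x02): reg=0xD0
After byte 3 (0x41): reg=0xFE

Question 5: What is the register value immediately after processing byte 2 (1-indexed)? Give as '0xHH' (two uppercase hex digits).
After byte 1 (0x6C): reg=0xF0
After byte 2 (0x02): reg=0xD0

Answer: 0xD0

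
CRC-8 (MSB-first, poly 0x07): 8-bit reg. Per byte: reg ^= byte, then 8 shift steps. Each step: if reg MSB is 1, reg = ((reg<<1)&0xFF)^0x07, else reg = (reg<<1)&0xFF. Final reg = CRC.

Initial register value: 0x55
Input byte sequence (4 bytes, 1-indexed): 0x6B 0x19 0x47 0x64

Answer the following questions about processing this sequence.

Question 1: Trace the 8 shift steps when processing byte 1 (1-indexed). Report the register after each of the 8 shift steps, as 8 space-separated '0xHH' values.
Answer: 0x7C 0xF8 0xF7 0xE9 0xD5 0xAD 0x5D 0xBA

Derivation:
Register before byte 1: 0x55
After XOR with byte 0x6B: 0x3E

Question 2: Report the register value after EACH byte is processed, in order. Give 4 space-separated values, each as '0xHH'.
0xBA 0x60 0xF5 0xFE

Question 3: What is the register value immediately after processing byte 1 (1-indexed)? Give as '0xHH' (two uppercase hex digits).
Answer: 0xBA

Derivation:
After byte 1 (0x6B): reg=0xBA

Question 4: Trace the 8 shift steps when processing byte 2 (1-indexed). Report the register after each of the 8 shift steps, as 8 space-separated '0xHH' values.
After byte 1 (0x6B): reg=0xBA
Register before byte 2: 0xBA
After XOR with byte 0x19: 0xA3

Answer: 0x41 0x82 0x03 0x06 0x0C 0x18 0x30 0x60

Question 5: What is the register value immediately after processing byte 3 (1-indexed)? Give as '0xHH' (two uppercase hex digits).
Answer: 0xF5

Derivation:
After byte 1 (0x6B): reg=0xBA
After byte 2 (0x19): reg=0x60
After byte 3 (0x47): reg=0xF5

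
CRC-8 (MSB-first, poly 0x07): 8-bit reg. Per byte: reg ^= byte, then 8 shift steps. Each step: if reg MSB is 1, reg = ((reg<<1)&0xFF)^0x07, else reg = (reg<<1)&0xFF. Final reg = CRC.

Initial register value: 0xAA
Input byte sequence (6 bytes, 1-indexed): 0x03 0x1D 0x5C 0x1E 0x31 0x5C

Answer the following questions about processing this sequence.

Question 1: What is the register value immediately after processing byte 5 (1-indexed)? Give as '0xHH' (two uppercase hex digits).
After byte 1 (0x03): reg=0x56
After byte 2 (0x1D): reg=0xF6
After byte 3 (0x5C): reg=0x5F
After byte 4 (0x1E): reg=0xC0
After byte 5 (0x31): reg=0xD9

Answer: 0xD9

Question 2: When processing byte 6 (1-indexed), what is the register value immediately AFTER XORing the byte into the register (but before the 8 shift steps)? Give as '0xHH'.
Answer: 0x85

Derivation:
Register before byte 6: 0xD9
Byte 6: 0x5C
0xD9 XOR 0x5C = 0x85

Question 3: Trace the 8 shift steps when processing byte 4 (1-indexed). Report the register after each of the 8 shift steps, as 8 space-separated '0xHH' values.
Answer: 0x82 0x03 0x06 0x0C 0x18 0x30 0x60 0xC0

Derivation:
After byte 1 (0x03): reg=0x56
After byte 2 (0x1D): reg=0xF6
After byte 3 (0x5C): reg=0x5F
Register before byte 4: 0x5F
After XOR with byte 0x1E: 0x41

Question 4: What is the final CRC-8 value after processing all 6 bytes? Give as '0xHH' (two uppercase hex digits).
Answer: 0x92

Derivation:
After byte 1 (0x03): reg=0x56
After byte 2 (0x1D): reg=0xF6
After byte 3 (0x5C): reg=0x5F
After byte 4 (0x1E): reg=0xC0
After byte 5 (0x31): reg=0xD9
After byte 6 (0x5C): reg=0x92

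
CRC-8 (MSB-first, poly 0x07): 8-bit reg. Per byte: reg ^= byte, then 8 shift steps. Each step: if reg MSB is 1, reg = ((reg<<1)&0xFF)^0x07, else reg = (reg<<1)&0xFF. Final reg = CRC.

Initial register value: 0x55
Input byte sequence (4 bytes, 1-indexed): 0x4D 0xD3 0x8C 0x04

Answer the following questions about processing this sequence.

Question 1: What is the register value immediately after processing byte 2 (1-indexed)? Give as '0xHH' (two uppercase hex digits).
After byte 1 (0x4D): reg=0x48
After byte 2 (0xD3): reg=0xC8

Answer: 0xC8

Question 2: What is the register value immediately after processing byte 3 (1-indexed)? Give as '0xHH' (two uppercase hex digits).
Answer: 0xDB

Derivation:
After byte 1 (0x4D): reg=0x48
After byte 2 (0xD3): reg=0xC8
After byte 3 (0x8C): reg=0xDB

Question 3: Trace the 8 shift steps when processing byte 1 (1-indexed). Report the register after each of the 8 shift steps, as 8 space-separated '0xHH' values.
Answer: 0x30 0x60 0xC0 0x87 0x09 0x12 0x24 0x48

Derivation:
Register before byte 1: 0x55
After XOR with byte 0x4D: 0x18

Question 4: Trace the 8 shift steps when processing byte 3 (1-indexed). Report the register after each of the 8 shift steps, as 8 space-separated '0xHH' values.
Answer: 0x88 0x17 0x2E 0x5C 0xB8 0x77 0xEE 0xDB

Derivation:
After byte 1 (0x4D): reg=0x48
After byte 2 (0xD3): reg=0xC8
Register before byte 3: 0xC8
After XOR with byte 0x8C: 0x44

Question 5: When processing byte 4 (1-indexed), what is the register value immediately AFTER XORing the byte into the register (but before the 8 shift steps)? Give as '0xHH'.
Answer: 0xDF

Derivation:
Register before byte 4: 0xDB
Byte 4: 0x04
0xDB XOR 0x04 = 0xDF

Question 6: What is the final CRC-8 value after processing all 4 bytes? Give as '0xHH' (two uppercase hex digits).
Answer: 0x13

Derivation:
After byte 1 (0x4D): reg=0x48
After byte 2 (0xD3): reg=0xC8
After byte 3 (0x8C): reg=0xDB
After byte 4 (0x04): reg=0x13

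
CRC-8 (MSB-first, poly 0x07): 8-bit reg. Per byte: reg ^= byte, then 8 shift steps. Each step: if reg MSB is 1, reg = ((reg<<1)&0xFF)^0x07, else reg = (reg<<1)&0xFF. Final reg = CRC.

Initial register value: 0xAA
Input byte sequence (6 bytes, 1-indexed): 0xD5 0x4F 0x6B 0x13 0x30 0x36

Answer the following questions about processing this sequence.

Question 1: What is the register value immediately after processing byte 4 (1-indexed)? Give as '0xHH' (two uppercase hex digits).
After byte 1 (0xD5): reg=0x7A
After byte 2 (0x4F): reg=0x8B
After byte 3 (0x6B): reg=0xAE
After byte 4 (0x13): reg=0x3A

Answer: 0x3A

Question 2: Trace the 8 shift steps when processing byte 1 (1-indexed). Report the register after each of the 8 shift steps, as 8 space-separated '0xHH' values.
Answer: 0xFE 0xFB 0xF1 0xE5 0xCD 0x9D 0x3D 0x7A

Derivation:
Register before byte 1: 0xAA
After XOR with byte 0xD5: 0x7F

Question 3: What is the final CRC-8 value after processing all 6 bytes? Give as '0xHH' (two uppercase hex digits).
After byte 1 (0xD5): reg=0x7A
After byte 2 (0x4F): reg=0x8B
After byte 3 (0x6B): reg=0xAE
After byte 4 (0x13): reg=0x3A
After byte 5 (0x30): reg=0x36
After byte 6 (0x36): reg=0x00

Answer: 0x00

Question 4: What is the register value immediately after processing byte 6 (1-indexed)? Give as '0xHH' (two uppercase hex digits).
Answer: 0x00

Derivation:
After byte 1 (0xD5): reg=0x7A
After byte 2 (0x4F): reg=0x8B
After byte 3 (0x6B): reg=0xAE
After byte 4 (0x13): reg=0x3A
After byte 5 (0x30): reg=0x36
After byte 6 (0x36): reg=0x00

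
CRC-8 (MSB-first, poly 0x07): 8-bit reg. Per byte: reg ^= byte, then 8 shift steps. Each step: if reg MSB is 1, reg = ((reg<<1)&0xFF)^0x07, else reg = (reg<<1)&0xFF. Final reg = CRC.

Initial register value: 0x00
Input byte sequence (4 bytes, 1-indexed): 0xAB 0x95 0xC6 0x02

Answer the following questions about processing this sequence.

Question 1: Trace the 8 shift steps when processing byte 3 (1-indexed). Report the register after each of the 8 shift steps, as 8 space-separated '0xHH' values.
Answer: 0x51 0xA2 0x43 0x86 0x0B 0x16 0x2C 0x58

Derivation:
After byte 1 (0xAB): reg=0x58
After byte 2 (0x95): reg=0x6D
Register before byte 3: 0x6D
After XOR with byte 0xC6: 0xAB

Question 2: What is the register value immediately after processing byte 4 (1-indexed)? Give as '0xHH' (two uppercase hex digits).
After byte 1 (0xAB): reg=0x58
After byte 2 (0x95): reg=0x6D
After byte 3 (0xC6): reg=0x58
After byte 4 (0x02): reg=0x81

Answer: 0x81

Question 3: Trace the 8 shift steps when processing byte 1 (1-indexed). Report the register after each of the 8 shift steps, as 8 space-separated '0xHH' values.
Answer: 0x51 0xA2 0x43 0x86 0x0B 0x16 0x2C 0x58

Derivation:
Register before byte 1: 0x00
After XOR with byte 0xAB: 0xAB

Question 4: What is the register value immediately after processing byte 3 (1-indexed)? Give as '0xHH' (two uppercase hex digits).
Answer: 0x58

Derivation:
After byte 1 (0xAB): reg=0x58
After byte 2 (0x95): reg=0x6D
After byte 3 (0xC6): reg=0x58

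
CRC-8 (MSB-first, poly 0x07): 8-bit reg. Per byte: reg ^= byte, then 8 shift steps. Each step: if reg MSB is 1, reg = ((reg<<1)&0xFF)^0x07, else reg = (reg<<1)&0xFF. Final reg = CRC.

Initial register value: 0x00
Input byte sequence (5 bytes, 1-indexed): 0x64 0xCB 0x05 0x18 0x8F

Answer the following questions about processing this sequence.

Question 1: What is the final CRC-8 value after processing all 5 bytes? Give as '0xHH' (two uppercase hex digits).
Answer: 0x98

Derivation:
After byte 1 (0x64): reg=0x3B
After byte 2 (0xCB): reg=0xDE
After byte 3 (0x05): reg=0x0F
After byte 4 (0x18): reg=0x65
After byte 5 (0x8F): reg=0x98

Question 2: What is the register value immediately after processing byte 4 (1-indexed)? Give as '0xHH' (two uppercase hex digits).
Answer: 0x65

Derivation:
After byte 1 (0x64): reg=0x3B
After byte 2 (0xCB): reg=0xDE
After byte 3 (0x05): reg=0x0F
After byte 4 (0x18): reg=0x65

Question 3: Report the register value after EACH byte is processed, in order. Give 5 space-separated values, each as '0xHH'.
0x3B 0xDE 0x0F 0x65 0x98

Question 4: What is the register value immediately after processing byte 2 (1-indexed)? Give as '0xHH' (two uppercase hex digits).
Answer: 0xDE

Derivation:
After byte 1 (0x64): reg=0x3B
After byte 2 (0xCB): reg=0xDE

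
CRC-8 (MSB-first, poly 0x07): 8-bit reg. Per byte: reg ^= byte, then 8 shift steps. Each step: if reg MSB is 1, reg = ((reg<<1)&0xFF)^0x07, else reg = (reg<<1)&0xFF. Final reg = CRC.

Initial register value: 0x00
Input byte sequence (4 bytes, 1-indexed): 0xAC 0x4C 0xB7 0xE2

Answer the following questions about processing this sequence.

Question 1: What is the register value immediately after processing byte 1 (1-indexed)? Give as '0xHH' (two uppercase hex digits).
Answer: 0x4D

Derivation:
After byte 1 (0xAC): reg=0x4D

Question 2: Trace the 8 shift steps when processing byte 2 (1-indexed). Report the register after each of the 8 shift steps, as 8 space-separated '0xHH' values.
After byte 1 (0xAC): reg=0x4D
Register before byte 2: 0x4D
After XOR with byte 0x4C: 0x01

Answer: 0x02 0x04 0x08 0x10 0x20 0x40 0x80 0x07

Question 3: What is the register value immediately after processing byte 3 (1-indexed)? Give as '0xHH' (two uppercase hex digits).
After byte 1 (0xAC): reg=0x4D
After byte 2 (0x4C): reg=0x07
After byte 3 (0xB7): reg=0x19

Answer: 0x19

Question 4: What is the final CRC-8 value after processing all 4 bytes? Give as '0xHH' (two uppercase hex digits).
Answer: 0xEF

Derivation:
After byte 1 (0xAC): reg=0x4D
After byte 2 (0x4C): reg=0x07
After byte 3 (0xB7): reg=0x19
After byte 4 (0xE2): reg=0xEF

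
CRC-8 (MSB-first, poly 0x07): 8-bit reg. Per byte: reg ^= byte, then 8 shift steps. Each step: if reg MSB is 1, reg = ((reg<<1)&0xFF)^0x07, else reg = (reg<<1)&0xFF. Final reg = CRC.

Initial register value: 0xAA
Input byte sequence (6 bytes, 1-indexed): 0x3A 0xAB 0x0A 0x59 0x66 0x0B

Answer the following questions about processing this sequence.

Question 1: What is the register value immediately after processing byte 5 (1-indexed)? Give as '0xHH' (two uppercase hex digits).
Answer: 0xD3

Derivation:
After byte 1 (0x3A): reg=0xF9
After byte 2 (0xAB): reg=0xB9
After byte 3 (0x0A): reg=0x10
After byte 4 (0x59): reg=0xF8
After byte 5 (0x66): reg=0xD3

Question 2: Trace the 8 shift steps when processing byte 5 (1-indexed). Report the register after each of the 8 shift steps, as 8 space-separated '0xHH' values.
After byte 1 (0x3A): reg=0xF9
After byte 2 (0xAB): reg=0xB9
After byte 3 (0x0A): reg=0x10
After byte 4 (0x59): reg=0xF8
Register before byte 5: 0xF8
After XOR with byte 0x66: 0x9E

Answer: 0x3B 0x76 0xEC 0xDF 0xB9 0x75 0xEA 0xD3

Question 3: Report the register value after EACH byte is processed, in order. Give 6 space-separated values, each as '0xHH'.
0xF9 0xB9 0x10 0xF8 0xD3 0x06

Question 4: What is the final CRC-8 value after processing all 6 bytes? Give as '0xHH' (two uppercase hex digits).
After byte 1 (0x3A): reg=0xF9
After byte 2 (0xAB): reg=0xB9
After byte 3 (0x0A): reg=0x10
After byte 4 (0x59): reg=0xF8
After byte 5 (0x66): reg=0xD3
After byte 6 (0x0B): reg=0x06

Answer: 0x06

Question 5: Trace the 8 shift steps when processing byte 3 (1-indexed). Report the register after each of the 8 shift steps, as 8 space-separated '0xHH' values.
After byte 1 (0x3A): reg=0xF9
After byte 2 (0xAB): reg=0xB9
Register before byte 3: 0xB9
After XOR with byte 0x0A: 0xB3

Answer: 0x61 0xC2 0x83 0x01 0x02 0x04 0x08 0x10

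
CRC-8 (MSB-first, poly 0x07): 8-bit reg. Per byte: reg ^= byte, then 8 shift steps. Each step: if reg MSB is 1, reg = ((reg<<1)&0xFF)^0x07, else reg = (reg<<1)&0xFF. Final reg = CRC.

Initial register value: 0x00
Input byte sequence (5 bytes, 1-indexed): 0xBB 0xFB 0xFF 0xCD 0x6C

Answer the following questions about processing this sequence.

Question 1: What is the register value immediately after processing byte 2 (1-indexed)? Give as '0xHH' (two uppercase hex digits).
Answer: 0x37

Derivation:
After byte 1 (0xBB): reg=0x28
After byte 2 (0xFB): reg=0x37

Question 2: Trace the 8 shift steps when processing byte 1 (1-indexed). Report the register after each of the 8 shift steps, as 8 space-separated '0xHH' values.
Register before byte 1: 0x00
After XOR with byte 0xBB: 0xBB

Answer: 0x71 0xE2 0xC3 0x81 0x05 0x0A 0x14 0x28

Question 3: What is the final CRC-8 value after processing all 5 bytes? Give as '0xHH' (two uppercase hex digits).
After byte 1 (0xBB): reg=0x28
After byte 2 (0xFB): reg=0x37
After byte 3 (0xFF): reg=0x76
After byte 4 (0xCD): reg=0x28
After byte 5 (0x6C): reg=0xDB

Answer: 0xDB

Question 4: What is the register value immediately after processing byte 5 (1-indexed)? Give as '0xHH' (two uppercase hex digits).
Answer: 0xDB

Derivation:
After byte 1 (0xBB): reg=0x28
After byte 2 (0xFB): reg=0x37
After byte 3 (0xFF): reg=0x76
After byte 4 (0xCD): reg=0x28
After byte 5 (0x6C): reg=0xDB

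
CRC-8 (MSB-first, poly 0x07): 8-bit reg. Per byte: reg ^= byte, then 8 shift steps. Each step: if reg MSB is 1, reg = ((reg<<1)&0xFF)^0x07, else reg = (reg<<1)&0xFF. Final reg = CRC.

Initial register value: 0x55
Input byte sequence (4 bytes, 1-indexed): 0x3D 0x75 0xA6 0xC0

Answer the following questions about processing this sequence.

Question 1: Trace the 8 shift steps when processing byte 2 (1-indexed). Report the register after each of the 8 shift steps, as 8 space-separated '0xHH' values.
After byte 1 (0x3D): reg=0x1F
Register before byte 2: 0x1F
After XOR with byte 0x75: 0x6A

Answer: 0xD4 0xAF 0x59 0xB2 0x63 0xC6 0x8B 0x11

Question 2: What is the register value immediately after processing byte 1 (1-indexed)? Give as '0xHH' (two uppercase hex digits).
Answer: 0x1F

Derivation:
After byte 1 (0x3D): reg=0x1F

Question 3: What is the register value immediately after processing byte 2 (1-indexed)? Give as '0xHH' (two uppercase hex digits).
After byte 1 (0x3D): reg=0x1F
After byte 2 (0x75): reg=0x11

Answer: 0x11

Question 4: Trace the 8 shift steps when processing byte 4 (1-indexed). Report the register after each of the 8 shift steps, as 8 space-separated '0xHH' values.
After byte 1 (0x3D): reg=0x1F
After byte 2 (0x75): reg=0x11
After byte 3 (0xA6): reg=0x0C
Register before byte 4: 0x0C
After XOR with byte 0xC0: 0xCC

Answer: 0x9F 0x39 0x72 0xE4 0xCF 0x99 0x35 0x6A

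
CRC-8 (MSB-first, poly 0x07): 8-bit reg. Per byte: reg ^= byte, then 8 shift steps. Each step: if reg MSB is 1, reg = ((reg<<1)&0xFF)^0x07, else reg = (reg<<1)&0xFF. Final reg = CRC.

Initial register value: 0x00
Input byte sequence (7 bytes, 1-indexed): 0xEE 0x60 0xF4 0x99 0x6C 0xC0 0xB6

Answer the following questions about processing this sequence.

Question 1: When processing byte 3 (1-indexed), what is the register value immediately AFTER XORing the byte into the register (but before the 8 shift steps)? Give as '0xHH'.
Answer: 0x46

Derivation:
Register before byte 3: 0xB2
Byte 3: 0xF4
0xB2 XOR 0xF4 = 0x46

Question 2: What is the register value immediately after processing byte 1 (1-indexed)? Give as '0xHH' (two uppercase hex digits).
After byte 1 (0xEE): reg=0x84

Answer: 0x84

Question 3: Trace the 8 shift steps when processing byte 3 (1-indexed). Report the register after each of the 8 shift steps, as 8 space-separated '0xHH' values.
After byte 1 (0xEE): reg=0x84
After byte 2 (0x60): reg=0xB2
Register before byte 3: 0xB2
After XOR with byte 0xF4: 0x46

Answer: 0x8C 0x1F 0x3E 0x7C 0xF8 0xF7 0xE9 0xD5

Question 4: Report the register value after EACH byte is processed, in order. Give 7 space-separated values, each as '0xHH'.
0x84 0xB2 0xD5 0xE3 0xA4 0x3B 0xAA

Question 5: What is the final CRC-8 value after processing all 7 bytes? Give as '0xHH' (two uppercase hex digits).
Answer: 0xAA

Derivation:
After byte 1 (0xEE): reg=0x84
After byte 2 (0x60): reg=0xB2
After byte 3 (0xF4): reg=0xD5
After byte 4 (0x99): reg=0xE3
After byte 5 (0x6C): reg=0xA4
After byte 6 (0xC0): reg=0x3B
After byte 7 (0xB6): reg=0xAA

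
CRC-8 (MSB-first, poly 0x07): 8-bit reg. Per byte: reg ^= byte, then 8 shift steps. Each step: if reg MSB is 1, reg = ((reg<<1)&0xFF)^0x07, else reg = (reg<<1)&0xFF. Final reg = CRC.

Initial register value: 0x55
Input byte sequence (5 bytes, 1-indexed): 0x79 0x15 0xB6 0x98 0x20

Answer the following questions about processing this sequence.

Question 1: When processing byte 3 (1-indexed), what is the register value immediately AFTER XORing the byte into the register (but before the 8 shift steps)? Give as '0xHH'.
Register before byte 3: 0x39
Byte 3: 0xB6
0x39 XOR 0xB6 = 0x8F

Answer: 0x8F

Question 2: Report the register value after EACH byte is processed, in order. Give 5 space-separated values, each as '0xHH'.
0xC4 0x39 0xA4 0xB4 0xE5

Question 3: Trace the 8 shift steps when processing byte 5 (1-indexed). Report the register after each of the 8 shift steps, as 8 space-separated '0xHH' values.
Answer: 0x2F 0x5E 0xBC 0x7F 0xFE 0xFB 0xF1 0xE5

Derivation:
After byte 1 (0x79): reg=0xC4
After byte 2 (0x15): reg=0x39
After byte 3 (0xB6): reg=0xA4
After byte 4 (0x98): reg=0xB4
Register before byte 5: 0xB4
After XOR with byte 0x20: 0x94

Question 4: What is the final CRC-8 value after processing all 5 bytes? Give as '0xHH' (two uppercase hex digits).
After byte 1 (0x79): reg=0xC4
After byte 2 (0x15): reg=0x39
After byte 3 (0xB6): reg=0xA4
After byte 4 (0x98): reg=0xB4
After byte 5 (0x20): reg=0xE5

Answer: 0xE5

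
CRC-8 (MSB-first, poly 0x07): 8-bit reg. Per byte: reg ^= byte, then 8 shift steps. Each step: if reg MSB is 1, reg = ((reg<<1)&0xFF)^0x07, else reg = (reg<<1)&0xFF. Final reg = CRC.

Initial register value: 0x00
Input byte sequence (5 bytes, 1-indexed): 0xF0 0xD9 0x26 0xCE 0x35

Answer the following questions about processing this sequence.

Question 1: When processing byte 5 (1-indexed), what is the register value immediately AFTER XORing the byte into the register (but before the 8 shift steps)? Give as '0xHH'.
Answer: 0x97

Derivation:
Register before byte 5: 0xA2
Byte 5: 0x35
0xA2 XOR 0x35 = 0x97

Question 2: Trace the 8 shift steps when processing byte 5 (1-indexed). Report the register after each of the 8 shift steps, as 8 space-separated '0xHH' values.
After byte 1 (0xF0): reg=0xDE
After byte 2 (0xD9): reg=0x15
After byte 3 (0x26): reg=0x99
After byte 4 (0xCE): reg=0xA2
Register before byte 5: 0xA2
After XOR with byte 0x35: 0x97

Answer: 0x29 0x52 0xA4 0x4F 0x9E 0x3B 0x76 0xEC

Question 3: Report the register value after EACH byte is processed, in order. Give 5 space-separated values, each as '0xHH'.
0xDE 0x15 0x99 0xA2 0xEC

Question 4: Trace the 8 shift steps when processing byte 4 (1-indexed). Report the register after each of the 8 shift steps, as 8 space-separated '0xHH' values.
Answer: 0xAE 0x5B 0xB6 0x6B 0xD6 0xAB 0x51 0xA2

Derivation:
After byte 1 (0xF0): reg=0xDE
After byte 2 (0xD9): reg=0x15
After byte 3 (0x26): reg=0x99
Register before byte 4: 0x99
After XOR with byte 0xCE: 0x57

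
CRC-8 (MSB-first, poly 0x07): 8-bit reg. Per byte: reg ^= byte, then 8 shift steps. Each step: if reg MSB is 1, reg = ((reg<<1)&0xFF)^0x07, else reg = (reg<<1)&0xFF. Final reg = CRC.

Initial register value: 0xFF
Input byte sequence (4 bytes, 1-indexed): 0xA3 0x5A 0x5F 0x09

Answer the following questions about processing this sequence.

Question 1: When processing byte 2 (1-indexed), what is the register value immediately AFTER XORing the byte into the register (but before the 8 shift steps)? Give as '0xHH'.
Answer: 0xC9

Derivation:
Register before byte 2: 0x93
Byte 2: 0x5A
0x93 XOR 0x5A = 0xC9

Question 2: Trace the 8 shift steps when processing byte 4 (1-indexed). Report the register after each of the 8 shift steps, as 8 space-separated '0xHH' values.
Answer: 0x81 0x05 0x0A 0x14 0x28 0x50 0xA0 0x47

Derivation:
After byte 1 (0xA3): reg=0x93
After byte 2 (0x5A): reg=0x71
After byte 3 (0x5F): reg=0xCA
Register before byte 4: 0xCA
After XOR with byte 0x09: 0xC3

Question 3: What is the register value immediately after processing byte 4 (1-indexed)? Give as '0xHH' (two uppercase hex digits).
After byte 1 (0xA3): reg=0x93
After byte 2 (0x5A): reg=0x71
After byte 3 (0x5F): reg=0xCA
After byte 4 (0x09): reg=0x47

Answer: 0x47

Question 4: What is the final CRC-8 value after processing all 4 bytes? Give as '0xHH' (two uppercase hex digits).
Answer: 0x47

Derivation:
After byte 1 (0xA3): reg=0x93
After byte 2 (0x5A): reg=0x71
After byte 3 (0x5F): reg=0xCA
After byte 4 (0x09): reg=0x47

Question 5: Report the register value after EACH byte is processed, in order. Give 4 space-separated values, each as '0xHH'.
0x93 0x71 0xCA 0x47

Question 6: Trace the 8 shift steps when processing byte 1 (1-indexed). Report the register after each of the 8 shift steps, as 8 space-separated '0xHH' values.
Register before byte 1: 0xFF
After XOR with byte 0xA3: 0x5C

Answer: 0xB8 0x77 0xEE 0xDB 0xB1 0x65 0xCA 0x93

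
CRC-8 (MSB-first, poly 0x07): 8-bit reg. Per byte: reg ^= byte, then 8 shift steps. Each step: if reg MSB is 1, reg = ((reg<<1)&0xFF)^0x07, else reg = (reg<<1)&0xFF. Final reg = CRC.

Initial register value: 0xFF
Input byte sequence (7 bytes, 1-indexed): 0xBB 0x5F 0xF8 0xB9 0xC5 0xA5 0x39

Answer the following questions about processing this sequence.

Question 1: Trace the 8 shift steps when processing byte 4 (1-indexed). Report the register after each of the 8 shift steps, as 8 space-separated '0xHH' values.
After byte 1 (0xBB): reg=0xDB
After byte 2 (0x5F): reg=0x95
After byte 3 (0xF8): reg=0x04
Register before byte 4: 0x04
After XOR with byte 0xB9: 0xBD

Answer: 0x7D 0xFA 0xF3 0xE1 0xC5 0x8D 0x1D 0x3A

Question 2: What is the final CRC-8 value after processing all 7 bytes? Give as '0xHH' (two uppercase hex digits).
Answer: 0xDD

Derivation:
After byte 1 (0xBB): reg=0xDB
After byte 2 (0x5F): reg=0x95
After byte 3 (0xF8): reg=0x04
After byte 4 (0xB9): reg=0x3A
After byte 5 (0xC5): reg=0xF3
After byte 6 (0xA5): reg=0xA5
After byte 7 (0x39): reg=0xDD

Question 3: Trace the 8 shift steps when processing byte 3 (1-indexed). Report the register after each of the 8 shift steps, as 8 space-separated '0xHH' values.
After byte 1 (0xBB): reg=0xDB
After byte 2 (0x5F): reg=0x95
Register before byte 3: 0x95
After XOR with byte 0xF8: 0x6D

Answer: 0xDA 0xB3 0x61 0xC2 0x83 0x01 0x02 0x04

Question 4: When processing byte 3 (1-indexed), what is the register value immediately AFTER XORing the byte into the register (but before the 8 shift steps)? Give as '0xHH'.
Answer: 0x6D

Derivation:
Register before byte 3: 0x95
Byte 3: 0xF8
0x95 XOR 0xF8 = 0x6D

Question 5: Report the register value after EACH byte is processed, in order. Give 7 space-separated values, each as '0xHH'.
0xDB 0x95 0x04 0x3A 0xF3 0xA5 0xDD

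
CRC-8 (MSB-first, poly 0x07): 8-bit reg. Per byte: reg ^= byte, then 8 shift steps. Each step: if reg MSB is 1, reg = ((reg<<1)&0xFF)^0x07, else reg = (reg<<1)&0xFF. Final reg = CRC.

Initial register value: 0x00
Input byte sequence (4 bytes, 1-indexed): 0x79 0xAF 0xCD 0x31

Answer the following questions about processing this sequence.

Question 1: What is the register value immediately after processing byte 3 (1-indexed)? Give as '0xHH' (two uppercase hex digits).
After byte 1 (0x79): reg=0x68
After byte 2 (0xAF): reg=0x5B
After byte 3 (0xCD): reg=0xEB

Answer: 0xEB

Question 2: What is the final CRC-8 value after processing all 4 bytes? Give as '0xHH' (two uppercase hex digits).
After byte 1 (0x79): reg=0x68
After byte 2 (0xAF): reg=0x5B
After byte 3 (0xCD): reg=0xEB
After byte 4 (0x31): reg=0x08

Answer: 0x08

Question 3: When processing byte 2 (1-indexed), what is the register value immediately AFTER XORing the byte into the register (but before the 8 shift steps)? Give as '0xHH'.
Register before byte 2: 0x68
Byte 2: 0xAF
0x68 XOR 0xAF = 0xC7

Answer: 0xC7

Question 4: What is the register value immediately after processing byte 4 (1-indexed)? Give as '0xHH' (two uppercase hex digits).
After byte 1 (0x79): reg=0x68
After byte 2 (0xAF): reg=0x5B
After byte 3 (0xCD): reg=0xEB
After byte 4 (0x31): reg=0x08

Answer: 0x08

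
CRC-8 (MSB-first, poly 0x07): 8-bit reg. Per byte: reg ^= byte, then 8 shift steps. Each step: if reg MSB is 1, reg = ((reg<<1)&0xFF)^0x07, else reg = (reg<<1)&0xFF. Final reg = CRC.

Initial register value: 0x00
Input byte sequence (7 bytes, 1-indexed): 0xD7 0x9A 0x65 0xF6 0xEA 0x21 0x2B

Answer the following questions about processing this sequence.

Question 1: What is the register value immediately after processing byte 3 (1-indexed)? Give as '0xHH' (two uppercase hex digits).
After byte 1 (0xD7): reg=0x2B
After byte 2 (0x9A): reg=0x1E
After byte 3 (0x65): reg=0x66

Answer: 0x66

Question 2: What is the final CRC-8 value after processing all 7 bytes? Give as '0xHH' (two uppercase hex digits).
Answer: 0x75

Derivation:
After byte 1 (0xD7): reg=0x2B
After byte 2 (0x9A): reg=0x1E
After byte 3 (0x65): reg=0x66
After byte 4 (0xF6): reg=0xF9
After byte 5 (0xEA): reg=0x79
After byte 6 (0x21): reg=0x8F
After byte 7 (0x2B): reg=0x75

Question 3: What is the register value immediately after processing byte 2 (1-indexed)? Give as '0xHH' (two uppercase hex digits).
After byte 1 (0xD7): reg=0x2B
After byte 2 (0x9A): reg=0x1E

Answer: 0x1E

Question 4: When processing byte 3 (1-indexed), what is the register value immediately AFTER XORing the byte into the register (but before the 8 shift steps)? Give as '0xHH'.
Answer: 0x7B

Derivation:
Register before byte 3: 0x1E
Byte 3: 0x65
0x1E XOR 0x65 = 0x7B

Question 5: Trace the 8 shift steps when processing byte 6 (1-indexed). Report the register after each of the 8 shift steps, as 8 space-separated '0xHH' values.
After byte 1 (0xD7): reg=0x2B
After byte 2 (0x9A): reg=0x1E
After byte 3 (0x65): reg=0x66
After byte 4 (0xF6): reg=0xF9
After byte 5 (0xEA): reg=0x79
Register before byte 6: 0x79
After XOR with byte 0x21: 0x58

Answer: 0xB0 0x67 0xCE 0x9B 0x31 0x62 0xC4 0x8F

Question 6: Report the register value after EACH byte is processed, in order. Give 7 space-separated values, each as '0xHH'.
0x2B 0x1E 0x66 0xF9 0x79 0x8F 0x75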